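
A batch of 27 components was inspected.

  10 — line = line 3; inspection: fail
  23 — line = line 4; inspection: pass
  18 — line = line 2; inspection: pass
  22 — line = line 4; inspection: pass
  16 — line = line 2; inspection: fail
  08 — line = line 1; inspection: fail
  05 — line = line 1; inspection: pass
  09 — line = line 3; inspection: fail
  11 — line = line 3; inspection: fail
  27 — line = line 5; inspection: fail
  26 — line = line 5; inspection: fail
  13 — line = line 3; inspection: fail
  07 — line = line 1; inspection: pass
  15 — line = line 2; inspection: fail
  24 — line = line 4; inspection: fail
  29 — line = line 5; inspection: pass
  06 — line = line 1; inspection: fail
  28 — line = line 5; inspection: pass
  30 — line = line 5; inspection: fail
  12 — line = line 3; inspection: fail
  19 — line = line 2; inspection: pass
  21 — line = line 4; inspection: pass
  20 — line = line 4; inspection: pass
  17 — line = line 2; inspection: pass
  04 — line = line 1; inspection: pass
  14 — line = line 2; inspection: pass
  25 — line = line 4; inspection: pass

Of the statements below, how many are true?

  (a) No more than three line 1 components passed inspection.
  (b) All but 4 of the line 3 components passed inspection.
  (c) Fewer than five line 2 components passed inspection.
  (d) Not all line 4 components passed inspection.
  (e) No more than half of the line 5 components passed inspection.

4

(a) line 1: |A| = 5, |A ∩ B| = 3; needs |A ∩ B| ≤ 3 — true.
(b) line 3: |A| = 5, |A ∩ B| = 0; needs |A ∖ B| = 4 — false.
(c) line 2: |A| = 6, |A ∩ B| = 4; needs |A ∩ B| < 5 — true.
(d) line 4: |A| = 6, |A ∩ B| = 5; needs A ⊄ B (|A ∖ B| ≥ 1) — true.
(e) line 5: |A| = 5, |A ∩ B| = 2; needs |A ∩ B| ≤ |A ∖ B| — true.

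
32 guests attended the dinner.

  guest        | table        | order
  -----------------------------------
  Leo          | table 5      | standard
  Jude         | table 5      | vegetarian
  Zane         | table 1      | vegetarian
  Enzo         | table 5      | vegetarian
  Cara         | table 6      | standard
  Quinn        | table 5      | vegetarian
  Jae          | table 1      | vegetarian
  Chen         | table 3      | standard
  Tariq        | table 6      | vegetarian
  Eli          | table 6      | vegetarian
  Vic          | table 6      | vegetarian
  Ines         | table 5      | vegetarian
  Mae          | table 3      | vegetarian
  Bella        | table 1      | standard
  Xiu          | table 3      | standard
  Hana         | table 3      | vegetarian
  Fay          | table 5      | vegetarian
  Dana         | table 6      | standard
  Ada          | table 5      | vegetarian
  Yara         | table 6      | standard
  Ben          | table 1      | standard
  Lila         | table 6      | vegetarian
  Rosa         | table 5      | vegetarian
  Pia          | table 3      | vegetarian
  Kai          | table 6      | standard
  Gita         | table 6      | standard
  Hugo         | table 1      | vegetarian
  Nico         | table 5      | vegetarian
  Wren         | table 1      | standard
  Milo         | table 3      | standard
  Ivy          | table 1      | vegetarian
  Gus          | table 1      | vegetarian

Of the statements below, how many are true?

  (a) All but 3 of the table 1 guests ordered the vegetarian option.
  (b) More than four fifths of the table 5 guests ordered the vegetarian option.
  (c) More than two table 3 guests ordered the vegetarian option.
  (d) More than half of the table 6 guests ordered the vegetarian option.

(a) table 1: |A| = 8, |A ∩ B| = 5; needs |A ∖ B| = 3 — true.
(b) table 5: |A| = 9, |A ∩ B| = 8; needs |A ∩ B| / |A| > 4/5 — true.
(c) table 3: |A| = 6, |A ∩ B| = 3; needs |A ∩ B| > 2 — true.
(d) table 6: |A| = 9, |A ∩ B| = 4; needs |A ∩ B| > |A ∖ B| — false.

3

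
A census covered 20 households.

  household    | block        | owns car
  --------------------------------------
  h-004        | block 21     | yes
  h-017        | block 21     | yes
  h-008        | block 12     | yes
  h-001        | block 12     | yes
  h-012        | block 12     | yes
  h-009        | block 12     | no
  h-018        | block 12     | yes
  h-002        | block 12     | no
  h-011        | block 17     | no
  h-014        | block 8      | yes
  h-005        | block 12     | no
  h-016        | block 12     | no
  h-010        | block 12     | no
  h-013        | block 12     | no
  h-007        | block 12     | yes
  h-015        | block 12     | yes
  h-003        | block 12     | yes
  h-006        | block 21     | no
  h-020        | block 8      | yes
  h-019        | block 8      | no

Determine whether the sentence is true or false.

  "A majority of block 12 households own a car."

'A majority of block 12 households own a car' holds iff |A ∩ B| > |A ∖ B|.
A (the restrictor) = {h-008, h-001, h-012, h-009, h-018, h-002, h-005, h-016, h-010, h-013, h-007, h-015, h-003}, |A| = 13.
A ∩ B = {h-008, h-001, h-012, h-018, h-007, h-015, h-003}, so |A ∩ B| = 7.
A ∖ B = {h-009, h-002, h-005, h-016, h-010, h-013}, so |A ∖ B| = 6.
7 > 6, so the statement is true.

True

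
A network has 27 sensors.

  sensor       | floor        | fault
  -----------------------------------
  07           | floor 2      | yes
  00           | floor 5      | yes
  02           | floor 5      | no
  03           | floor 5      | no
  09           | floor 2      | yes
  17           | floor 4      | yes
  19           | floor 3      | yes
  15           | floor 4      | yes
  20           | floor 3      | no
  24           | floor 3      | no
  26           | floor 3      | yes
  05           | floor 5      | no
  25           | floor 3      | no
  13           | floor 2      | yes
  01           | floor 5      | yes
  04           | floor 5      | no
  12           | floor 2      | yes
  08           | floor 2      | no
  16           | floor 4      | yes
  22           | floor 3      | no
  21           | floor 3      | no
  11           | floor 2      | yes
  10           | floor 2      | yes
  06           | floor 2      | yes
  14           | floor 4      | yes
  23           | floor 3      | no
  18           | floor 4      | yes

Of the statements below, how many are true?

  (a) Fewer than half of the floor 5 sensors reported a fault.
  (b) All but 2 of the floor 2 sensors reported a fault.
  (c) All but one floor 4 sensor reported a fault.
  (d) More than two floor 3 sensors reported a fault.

(a) floor 5: |A| = 6, |A ∩ B| = 2; needs |A ∩ B| < |A ∖ B| — true.
(b) floor 2: |A| = 8, |A ∩ B| = 7; needs |A ∖ B| = 2 — false.
(c) floor 4: |A| = 5, |A ∩ B| = 5; needs |A ∖ B| = 1 — false.
(d) floor 3: |A| = 8, |A ∩ B| = 2; needs |A ∩ B| > 2 — false.

1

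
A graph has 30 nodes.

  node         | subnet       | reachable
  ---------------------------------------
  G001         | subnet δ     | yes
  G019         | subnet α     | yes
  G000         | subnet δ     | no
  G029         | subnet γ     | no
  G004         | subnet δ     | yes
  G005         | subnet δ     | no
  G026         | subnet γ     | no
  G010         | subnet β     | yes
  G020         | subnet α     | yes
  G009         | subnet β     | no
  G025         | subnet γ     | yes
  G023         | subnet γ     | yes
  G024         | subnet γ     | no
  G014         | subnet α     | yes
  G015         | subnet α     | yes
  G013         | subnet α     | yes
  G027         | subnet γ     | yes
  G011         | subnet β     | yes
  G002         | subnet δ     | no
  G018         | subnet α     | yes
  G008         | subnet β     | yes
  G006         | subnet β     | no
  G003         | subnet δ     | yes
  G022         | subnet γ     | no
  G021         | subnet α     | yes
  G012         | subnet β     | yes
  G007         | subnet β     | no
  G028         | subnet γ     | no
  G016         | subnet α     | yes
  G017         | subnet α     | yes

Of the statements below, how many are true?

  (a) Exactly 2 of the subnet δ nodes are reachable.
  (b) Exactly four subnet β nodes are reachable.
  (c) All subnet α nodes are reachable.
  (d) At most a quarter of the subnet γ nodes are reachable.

(a) subnet δ: |A| = 6, |A ∩ B| = 3; needs |A ∩ B| = 2 — false.
(b) subnet β: |A| = 7, |A ∩ B| = 4; needs |A ∩ B| = 4 — true.
(c) subnet α: |A| = 9, |A ∩ B| = 9; needs A ⊆ B, i.e. every element of A is in B (|A ∖ B| = 0) — true.
(d) subnet γ: |A| = 8, |A ∩ B| = 3; needs |A ∩ B| / |A| ≤ 1/4 — false.

2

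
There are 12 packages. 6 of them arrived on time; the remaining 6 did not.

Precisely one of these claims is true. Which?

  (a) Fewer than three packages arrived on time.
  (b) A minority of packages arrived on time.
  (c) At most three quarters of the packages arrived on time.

|A| = 12, |A ∩ B| = 6, |A ∖ B| = 6.
(a) requires |A ∩ B| < 3: false.
(b) requires |A ∩ B| < |A ∖ B|: false.
(c) requires |A ∩ B| / |A| ≤ 3/4: true.

(c)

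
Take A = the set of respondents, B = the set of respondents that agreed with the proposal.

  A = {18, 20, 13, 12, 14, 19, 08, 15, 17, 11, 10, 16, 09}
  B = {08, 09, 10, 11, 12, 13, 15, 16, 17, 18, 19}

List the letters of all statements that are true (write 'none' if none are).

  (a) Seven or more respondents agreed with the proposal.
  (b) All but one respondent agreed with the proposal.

(a)

|A| = 13, |A ∩ B| = 11, |A ∖ B| = 2.
(a) |A ∩ B| ≥ 7: holds.
(b) |A ∖ B| = 1: fails.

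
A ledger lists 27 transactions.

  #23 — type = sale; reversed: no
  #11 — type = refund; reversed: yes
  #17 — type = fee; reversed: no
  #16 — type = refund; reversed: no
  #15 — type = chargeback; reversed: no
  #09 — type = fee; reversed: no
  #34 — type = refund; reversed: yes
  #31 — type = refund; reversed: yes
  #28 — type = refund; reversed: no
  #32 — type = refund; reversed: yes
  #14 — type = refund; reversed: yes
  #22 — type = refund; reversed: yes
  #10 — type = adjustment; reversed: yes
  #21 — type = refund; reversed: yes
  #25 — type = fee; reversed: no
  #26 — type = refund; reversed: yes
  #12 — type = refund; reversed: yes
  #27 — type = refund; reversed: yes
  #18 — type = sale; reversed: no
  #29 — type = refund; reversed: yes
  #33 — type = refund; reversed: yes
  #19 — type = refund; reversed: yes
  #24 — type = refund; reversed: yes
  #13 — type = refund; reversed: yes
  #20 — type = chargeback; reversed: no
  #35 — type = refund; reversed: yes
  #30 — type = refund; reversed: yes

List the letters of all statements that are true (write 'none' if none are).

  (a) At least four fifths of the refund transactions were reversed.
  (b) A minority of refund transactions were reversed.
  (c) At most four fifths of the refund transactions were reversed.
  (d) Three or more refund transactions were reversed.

|A| = 19, |A ∩ B| = 17, |A ∖ B| = 2.
(a) |A ∩ B| / |A| ≥ 4/5: holds.
(b) |A ∩ B| < |A ∖ B|: fails.
(c) |A ∩ B| / |A| ≤ 4/5: fails.
(d) |A ∩ B| ≥ 3: holds.

(a), (d)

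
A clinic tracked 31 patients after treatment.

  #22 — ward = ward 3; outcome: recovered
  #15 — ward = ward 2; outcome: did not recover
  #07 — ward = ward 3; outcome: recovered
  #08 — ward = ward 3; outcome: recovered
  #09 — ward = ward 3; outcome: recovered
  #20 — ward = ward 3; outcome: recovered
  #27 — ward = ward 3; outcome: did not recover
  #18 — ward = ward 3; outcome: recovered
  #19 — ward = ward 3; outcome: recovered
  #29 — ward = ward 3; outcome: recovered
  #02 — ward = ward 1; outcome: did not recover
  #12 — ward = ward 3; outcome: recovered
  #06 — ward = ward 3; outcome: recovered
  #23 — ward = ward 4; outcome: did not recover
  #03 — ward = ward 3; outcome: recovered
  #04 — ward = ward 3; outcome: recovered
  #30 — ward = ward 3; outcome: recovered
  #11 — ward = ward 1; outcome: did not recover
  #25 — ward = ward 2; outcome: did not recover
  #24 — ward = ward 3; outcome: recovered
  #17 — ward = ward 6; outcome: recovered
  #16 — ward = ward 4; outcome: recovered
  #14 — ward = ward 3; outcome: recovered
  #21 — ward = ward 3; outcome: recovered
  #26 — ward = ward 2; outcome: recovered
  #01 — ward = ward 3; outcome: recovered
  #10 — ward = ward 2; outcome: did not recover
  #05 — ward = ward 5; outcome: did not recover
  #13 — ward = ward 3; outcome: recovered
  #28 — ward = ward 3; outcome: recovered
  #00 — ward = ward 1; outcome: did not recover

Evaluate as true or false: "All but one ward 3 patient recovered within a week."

True

Truth condition: |A ∖ B| = 1.
|A| = 20, |A ∩ B| = 19, |A ∖ B| = 1.
|A ∖ B| = 1, so the statement is true.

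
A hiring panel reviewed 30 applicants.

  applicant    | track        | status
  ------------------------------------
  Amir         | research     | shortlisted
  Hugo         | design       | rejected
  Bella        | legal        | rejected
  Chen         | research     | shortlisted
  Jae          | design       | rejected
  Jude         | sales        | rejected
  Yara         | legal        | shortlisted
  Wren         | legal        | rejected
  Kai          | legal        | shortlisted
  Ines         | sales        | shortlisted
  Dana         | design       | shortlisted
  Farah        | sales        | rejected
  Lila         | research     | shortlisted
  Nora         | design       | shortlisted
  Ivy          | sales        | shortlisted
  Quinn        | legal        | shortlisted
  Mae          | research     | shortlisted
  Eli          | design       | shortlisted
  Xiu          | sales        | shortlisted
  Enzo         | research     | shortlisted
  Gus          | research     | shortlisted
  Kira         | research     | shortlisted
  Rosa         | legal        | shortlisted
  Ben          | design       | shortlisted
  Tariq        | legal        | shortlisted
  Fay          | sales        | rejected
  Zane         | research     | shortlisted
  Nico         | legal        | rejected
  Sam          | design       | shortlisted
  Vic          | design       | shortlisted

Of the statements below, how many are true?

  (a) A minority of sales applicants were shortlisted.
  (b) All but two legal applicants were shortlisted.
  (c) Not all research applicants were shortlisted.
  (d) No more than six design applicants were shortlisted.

(a) sales: |A| = 6, |A ∩ B| = 3; needs |A ∩ B| < |A ∖ B| — false.
(b) legal: |A| = 8, |A ∩ B| = 5; needs |A ∖ B| = 2 — false.
(c) research: |A| = 8, |A ∩ B| = 8; needs A ⊄ B (|A ∖ B| ≥ 1) — false.
(d) design: |A| = 8, |A ∩ B| = 6; needs |A ∩ B| ≤ 6 — true.

1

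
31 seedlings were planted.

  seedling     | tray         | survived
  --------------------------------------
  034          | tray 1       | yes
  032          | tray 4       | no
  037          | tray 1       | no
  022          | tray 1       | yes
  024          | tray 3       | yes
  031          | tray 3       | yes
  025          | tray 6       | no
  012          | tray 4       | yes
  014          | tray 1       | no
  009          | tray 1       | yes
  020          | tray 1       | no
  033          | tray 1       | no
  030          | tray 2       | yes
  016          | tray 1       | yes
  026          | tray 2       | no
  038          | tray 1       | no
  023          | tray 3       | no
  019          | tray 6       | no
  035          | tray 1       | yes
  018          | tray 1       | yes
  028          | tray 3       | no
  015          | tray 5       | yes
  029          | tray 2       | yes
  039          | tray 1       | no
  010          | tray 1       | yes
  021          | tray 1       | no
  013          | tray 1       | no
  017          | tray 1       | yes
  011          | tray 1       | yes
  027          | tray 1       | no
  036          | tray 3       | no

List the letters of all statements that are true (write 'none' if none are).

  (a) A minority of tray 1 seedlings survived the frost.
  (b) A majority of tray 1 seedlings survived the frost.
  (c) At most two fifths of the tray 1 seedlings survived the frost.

|A| = 18, |A ∩ B| = 9, |A ∖ B| = 9.
(a) |A ∩ B| < |A ∖ B|: fails.
(b) |A ∩ B| > |A ∖ B|: fails.
(c) |A ∩ B| / |A| ≤ 2/5: fails.

none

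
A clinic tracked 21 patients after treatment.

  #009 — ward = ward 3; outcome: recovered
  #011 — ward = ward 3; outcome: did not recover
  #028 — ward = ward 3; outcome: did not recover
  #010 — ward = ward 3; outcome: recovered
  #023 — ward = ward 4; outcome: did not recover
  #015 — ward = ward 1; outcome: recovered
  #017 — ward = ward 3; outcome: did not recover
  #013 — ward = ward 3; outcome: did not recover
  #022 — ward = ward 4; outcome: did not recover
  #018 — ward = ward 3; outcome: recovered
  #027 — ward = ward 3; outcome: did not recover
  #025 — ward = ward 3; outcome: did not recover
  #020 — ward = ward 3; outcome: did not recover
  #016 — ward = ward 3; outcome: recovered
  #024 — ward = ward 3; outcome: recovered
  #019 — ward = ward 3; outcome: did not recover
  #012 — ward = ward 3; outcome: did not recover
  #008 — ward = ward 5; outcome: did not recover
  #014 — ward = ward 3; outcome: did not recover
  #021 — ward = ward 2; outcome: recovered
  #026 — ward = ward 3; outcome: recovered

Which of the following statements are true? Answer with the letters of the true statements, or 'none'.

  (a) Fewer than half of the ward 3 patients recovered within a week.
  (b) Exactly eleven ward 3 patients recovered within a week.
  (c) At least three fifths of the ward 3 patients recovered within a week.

|A| = 16, |A ∩ B| = 6, |A ∖ B| = 10.
(a) |A ∩ B| < |A ∖ B|: holds.
(b) |A ∩ B| = 11: fails.
(c) |A ∩ B| / |A| ≥ 3/5: fails.

(a)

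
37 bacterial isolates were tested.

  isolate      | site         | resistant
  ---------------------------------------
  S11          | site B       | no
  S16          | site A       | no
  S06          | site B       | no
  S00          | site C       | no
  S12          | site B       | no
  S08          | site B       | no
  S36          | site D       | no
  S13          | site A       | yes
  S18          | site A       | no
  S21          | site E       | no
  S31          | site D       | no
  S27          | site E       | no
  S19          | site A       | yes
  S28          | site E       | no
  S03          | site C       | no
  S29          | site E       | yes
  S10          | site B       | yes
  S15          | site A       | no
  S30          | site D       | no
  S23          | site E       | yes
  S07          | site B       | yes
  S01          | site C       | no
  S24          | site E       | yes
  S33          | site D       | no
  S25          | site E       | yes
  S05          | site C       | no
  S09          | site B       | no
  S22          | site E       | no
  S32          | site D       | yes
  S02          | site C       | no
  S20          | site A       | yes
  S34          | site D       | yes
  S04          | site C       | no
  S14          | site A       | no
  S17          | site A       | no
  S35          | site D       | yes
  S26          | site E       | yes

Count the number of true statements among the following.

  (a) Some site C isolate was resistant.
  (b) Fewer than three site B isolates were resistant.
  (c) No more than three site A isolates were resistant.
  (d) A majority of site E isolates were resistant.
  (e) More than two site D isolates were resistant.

(a) site C: |A| = 6, |A ∩ B| = 0; needs A ∩ B ≠ ∅ (|A ∩ B| ≥ 1) — false.
(b) site B: |A| = 7, |A ∩ B| = 2; needs |A ∩ B| < 3 — true.
(c) site A: |A| = 8, |A ∩ B| = 3; needs |A ∩ B| ≤ 3 — true.
(d) site E: |A| = 9, |A ∩ B| = 5; needs |A ∩ B| > |A ∖ B| — true.
(e) site D: |A| = 7, |A ∩ B| = 3; needs |A ∩ B| > 2 — true.

4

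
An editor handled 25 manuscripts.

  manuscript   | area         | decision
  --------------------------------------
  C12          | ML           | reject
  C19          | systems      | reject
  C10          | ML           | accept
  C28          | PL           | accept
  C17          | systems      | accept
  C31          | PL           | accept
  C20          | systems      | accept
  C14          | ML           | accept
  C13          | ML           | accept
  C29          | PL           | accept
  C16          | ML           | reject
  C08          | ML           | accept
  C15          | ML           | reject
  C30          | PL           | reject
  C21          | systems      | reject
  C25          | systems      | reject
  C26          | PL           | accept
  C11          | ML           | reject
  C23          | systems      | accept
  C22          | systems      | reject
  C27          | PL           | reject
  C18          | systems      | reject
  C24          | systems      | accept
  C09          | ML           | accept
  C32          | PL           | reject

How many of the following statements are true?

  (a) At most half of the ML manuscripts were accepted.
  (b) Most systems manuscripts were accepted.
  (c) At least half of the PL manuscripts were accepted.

(a) ML: |A| = 9, |A ∩ B| = 5; needs |A ∩ B| ≤ |A ∖ B| — false.
(b) systems: |A| = 9, |A ∩ B| = 4; needs |A ∩ B| > |A ∖ B| — false.
(c) PL: |A| = 7, |A ∩ B| = 4; needs |A ∩ B| ≥ |A ∖ B| — true.

1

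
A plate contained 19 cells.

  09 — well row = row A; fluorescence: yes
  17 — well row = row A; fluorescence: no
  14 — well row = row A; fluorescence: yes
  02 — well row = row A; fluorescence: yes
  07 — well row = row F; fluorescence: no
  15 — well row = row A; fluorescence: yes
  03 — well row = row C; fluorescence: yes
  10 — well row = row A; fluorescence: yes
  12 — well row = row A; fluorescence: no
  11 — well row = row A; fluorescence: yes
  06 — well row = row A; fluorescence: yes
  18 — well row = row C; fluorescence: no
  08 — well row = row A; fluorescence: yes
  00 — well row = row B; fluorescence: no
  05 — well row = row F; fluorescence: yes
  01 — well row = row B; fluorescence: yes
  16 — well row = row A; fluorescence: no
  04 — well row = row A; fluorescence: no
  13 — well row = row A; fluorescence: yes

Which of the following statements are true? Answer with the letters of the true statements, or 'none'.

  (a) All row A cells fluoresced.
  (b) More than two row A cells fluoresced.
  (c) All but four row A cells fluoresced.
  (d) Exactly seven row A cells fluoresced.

|A| = 13, |A ∩ B| = 9, |A ∖ B| = 4.
(a) A ⊆ B, i.e. every element of A is in B (|A ∖ B| = 0): fails.
(b) |A ∩ B| > 2: holds.
(c) |A ∖ B| = 4: holds.
(d) |A ∩ B| = 7: fails.

(b), (c)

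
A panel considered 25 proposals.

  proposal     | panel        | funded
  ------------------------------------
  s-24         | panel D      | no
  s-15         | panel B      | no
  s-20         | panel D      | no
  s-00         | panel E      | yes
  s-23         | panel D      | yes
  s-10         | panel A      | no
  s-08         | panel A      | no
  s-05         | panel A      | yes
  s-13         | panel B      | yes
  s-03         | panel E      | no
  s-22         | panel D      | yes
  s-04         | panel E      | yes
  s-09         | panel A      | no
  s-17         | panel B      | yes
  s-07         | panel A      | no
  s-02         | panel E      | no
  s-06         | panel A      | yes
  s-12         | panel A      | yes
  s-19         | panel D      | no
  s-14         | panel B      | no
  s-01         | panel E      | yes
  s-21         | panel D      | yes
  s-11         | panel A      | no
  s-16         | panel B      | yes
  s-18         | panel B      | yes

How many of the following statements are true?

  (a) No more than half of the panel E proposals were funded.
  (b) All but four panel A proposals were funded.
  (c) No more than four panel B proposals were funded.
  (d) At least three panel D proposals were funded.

2

(a) panel E: |A| = 5, |A ∩ B| = 3; needs |A ∩ B| ≤ |A ∖ B| — false.
(b) panel A: |A| = 8, |A ∩ B| = 3; needs |A ∖ B| = 4 — false.
(c) panel B: |A| = 6, |A ∩ B| = 4; needs |A ∩ B| ≤ 4 — true.
(d) panel D: |A| = 6, |A ∩ B| = 3; needs |A ∩ B| ≥ 3 — true.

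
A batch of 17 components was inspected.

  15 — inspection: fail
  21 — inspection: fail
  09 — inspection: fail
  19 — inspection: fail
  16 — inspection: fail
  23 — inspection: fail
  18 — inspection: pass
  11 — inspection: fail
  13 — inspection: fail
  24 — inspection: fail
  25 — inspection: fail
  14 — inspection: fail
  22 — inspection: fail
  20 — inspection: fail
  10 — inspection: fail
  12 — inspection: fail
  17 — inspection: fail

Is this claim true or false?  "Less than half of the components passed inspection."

True

The determiner here denotes the relation: |A ∩ B| < |A ∖ B|.
|A| = 17, |A ∩ B| = 1, |A ∖ B| = 16.
1 < 16, so the statement is true.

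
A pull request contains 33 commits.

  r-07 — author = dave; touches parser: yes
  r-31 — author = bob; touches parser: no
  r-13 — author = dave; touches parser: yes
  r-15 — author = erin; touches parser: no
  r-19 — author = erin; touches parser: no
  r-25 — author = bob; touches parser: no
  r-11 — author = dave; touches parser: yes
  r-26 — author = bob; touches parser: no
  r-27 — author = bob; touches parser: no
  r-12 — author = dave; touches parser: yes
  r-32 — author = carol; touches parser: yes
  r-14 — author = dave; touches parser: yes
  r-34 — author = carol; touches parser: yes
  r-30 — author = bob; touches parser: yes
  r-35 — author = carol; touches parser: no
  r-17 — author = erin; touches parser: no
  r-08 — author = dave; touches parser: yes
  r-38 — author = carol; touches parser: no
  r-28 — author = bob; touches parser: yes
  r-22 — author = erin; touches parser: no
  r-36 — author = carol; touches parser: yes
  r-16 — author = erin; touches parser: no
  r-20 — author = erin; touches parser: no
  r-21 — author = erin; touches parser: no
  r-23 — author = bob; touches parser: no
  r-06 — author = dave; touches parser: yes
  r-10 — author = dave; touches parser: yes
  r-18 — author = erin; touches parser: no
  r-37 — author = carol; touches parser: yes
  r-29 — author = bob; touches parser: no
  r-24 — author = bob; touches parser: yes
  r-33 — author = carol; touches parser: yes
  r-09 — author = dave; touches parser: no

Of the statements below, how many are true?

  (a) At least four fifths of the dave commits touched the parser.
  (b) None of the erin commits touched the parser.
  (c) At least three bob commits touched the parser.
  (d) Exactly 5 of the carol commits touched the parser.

(a) dave: |A| = 9, |A ∩ B| = 8; needs |A ∩ B| / |A| ≥ 4/5 — true.
(b) erin: |A| = 8, |A ∩ B| = 0; needs A ∩ B = ∅ (|A ∩ B| = 0) — true.
(c) bob: |A| = 9, |A ∩ B| = 3; needs |A ∩ B| ≥ 3 — true.
(d) carol: |A| = 7, |A ∩ B| = 5; needs |A ∩ B| = 5 — true.

4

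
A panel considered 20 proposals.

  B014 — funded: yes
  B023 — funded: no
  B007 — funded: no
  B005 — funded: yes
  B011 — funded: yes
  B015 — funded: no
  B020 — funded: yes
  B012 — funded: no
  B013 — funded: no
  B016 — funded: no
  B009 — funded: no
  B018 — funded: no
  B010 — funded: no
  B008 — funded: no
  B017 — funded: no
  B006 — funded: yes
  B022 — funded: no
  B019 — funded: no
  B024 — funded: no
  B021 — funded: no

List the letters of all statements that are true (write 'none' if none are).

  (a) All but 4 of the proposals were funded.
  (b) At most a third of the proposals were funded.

(b)

|A| = 20, |A ∩ B| = 5, |A ∖ B| = 15.
(a) |A ∖ B| = 4: fails.
(b) |A ∩ B| / |A| ≤ 1/3: holds.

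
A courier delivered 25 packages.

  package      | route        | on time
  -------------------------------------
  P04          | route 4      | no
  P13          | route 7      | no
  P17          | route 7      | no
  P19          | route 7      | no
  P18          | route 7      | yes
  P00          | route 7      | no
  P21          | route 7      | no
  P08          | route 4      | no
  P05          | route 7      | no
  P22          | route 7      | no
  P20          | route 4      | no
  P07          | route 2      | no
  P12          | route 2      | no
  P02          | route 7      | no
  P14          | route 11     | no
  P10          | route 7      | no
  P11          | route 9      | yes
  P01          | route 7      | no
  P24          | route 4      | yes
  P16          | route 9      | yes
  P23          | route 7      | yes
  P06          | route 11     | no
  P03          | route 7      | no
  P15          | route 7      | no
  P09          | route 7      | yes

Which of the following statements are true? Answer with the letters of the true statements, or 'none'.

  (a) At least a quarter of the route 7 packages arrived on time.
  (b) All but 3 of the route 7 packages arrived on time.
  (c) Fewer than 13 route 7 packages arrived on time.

(c)

|A| = 15, |A ∩ B| = 3, |A ∖ B| = 12.
(a) |A ∩ B| / |A| ≥ 1/4: fails.
(b) |A ∖ B| = 3: fails.
(c) |A ∩ B| < 13: holds.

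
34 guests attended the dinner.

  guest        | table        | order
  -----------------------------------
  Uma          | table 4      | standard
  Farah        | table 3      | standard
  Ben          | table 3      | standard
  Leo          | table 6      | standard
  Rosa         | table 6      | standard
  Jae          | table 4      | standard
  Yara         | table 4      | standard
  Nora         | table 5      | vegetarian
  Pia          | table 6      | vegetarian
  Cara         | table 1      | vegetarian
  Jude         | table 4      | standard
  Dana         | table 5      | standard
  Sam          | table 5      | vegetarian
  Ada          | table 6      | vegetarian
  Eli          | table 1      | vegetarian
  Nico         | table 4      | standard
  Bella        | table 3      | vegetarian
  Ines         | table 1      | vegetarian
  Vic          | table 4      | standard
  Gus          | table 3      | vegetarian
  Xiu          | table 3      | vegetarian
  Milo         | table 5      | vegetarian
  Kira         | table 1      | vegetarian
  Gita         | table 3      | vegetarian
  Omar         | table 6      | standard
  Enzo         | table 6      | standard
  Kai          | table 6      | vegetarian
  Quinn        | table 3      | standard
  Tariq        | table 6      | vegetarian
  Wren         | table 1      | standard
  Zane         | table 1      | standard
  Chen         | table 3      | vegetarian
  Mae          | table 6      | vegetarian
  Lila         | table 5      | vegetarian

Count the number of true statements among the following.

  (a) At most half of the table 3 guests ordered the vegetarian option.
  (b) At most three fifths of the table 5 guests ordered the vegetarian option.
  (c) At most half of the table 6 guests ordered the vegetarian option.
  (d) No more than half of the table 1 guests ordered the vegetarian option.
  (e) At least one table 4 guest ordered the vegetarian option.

0

(a) table 3: |A| = 8, |A ∩ B| = 5; needs |A ∩ B| ≤ |A ∖ B| — false.
(b) table 5: |A| = 5, |A ∩ B| = 4; needs |A ∩ B| / |A| ≤ 3/5 — false.
(c) table 6: |A| = 9, |A ∩ B| = 5; needs |A ∩ B| ≤ |A ∖ B| — false.
(d) table 1: |A| = 6, |A ∩ B| = 4; needs |A ∩ B| ≤ |A ∖ B| — false.
(e) table 4: |A| = 6, |A ∩ B| = 0; needs A ∩ B ≠ ∅ (|A ∩ B| ≥ 1) — false.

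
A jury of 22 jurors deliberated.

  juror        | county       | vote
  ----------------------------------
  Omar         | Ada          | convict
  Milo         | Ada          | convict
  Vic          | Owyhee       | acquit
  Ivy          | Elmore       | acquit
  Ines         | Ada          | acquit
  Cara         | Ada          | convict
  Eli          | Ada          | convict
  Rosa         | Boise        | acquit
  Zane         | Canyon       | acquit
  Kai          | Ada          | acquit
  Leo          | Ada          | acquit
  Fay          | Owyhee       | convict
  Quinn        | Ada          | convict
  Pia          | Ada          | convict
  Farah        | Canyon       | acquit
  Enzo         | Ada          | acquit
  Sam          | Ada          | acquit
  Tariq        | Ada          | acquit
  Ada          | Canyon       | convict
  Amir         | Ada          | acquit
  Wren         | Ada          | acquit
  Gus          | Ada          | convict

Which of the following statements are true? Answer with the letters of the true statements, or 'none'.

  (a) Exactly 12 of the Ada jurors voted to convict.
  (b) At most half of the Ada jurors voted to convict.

|A| = 15, |A ∩ B| = 7, |A ∖ B| = 8.
(a) |A ∩ B| = 12: fails.
(b) |A ∩ B| ≤ |A ∖ B|: holds.

(b)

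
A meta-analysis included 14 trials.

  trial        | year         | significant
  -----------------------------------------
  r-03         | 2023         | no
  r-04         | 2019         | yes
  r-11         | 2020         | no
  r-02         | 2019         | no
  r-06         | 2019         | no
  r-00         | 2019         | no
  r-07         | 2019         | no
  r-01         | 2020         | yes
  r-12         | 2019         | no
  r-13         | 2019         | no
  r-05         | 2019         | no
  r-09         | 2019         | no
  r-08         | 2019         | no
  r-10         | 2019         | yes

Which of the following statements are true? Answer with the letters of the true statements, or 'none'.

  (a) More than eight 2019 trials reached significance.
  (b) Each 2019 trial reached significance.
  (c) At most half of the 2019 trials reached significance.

(c)

|A| = 11, |A ∩ B| = 2, |A ∖ B| = 9.
(a) |A ∩ B| > 8: fails.
(b) A ⊆ B, i.e. every element of A is in B (|A ∖ B| = 0): fails.
(c) |A ∩ B| ≤ |A ∖ B|: holds.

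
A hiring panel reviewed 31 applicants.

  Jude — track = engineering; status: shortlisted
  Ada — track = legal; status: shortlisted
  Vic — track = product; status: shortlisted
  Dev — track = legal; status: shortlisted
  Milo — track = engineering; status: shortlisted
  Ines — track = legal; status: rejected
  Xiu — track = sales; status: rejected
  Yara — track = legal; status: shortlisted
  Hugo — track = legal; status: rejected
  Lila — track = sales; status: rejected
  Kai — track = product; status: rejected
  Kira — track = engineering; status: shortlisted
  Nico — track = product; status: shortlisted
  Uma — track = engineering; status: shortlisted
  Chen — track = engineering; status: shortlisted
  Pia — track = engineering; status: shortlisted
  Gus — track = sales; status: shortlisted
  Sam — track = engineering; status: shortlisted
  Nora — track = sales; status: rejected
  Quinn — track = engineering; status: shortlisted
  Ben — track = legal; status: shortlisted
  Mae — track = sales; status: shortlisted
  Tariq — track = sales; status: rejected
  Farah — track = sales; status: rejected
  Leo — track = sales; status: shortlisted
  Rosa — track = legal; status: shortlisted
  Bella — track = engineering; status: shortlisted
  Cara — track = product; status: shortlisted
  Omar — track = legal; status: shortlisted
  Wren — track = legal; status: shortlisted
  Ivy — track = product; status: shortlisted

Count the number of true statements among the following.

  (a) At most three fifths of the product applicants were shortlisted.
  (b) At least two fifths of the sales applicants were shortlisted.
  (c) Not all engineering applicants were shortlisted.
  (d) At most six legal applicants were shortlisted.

(a) product: |A| = 5, |A ∩ B| = 4; needs |A ∩ B| / |A| ≤ 3/5 — false.
(b) sales: |A| = 8, |A ∩ B| = 3; needs |A ∩ B| / |A| ≥ 2/5 — false.
(c) engineering: |A| = 9, |A ∩ B| = 9; needs A ⊄ B (|A ∖ B| ≥ 1) — false.
(d) legal: |A| = 9, |A ∩ B| = 7; needs |A ∩ B| ≤ 6 — false.

0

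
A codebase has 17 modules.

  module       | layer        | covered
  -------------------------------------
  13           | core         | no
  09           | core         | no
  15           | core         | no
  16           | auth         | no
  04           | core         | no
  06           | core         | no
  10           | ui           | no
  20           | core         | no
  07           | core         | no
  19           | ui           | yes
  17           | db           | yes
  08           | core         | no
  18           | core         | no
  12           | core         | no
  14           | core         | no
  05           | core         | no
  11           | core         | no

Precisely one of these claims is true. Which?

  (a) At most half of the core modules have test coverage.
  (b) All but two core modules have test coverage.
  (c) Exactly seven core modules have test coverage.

|A| = 13, |A ∩ B| = 0, |A ∖ B| = 13.
(a) requires |A ∩ B| ≤ |A ∖ B|: true.
(b) requires |A ∖ B| = 2: false.
(c) requires |A ∩ B| = 7: false.

(a)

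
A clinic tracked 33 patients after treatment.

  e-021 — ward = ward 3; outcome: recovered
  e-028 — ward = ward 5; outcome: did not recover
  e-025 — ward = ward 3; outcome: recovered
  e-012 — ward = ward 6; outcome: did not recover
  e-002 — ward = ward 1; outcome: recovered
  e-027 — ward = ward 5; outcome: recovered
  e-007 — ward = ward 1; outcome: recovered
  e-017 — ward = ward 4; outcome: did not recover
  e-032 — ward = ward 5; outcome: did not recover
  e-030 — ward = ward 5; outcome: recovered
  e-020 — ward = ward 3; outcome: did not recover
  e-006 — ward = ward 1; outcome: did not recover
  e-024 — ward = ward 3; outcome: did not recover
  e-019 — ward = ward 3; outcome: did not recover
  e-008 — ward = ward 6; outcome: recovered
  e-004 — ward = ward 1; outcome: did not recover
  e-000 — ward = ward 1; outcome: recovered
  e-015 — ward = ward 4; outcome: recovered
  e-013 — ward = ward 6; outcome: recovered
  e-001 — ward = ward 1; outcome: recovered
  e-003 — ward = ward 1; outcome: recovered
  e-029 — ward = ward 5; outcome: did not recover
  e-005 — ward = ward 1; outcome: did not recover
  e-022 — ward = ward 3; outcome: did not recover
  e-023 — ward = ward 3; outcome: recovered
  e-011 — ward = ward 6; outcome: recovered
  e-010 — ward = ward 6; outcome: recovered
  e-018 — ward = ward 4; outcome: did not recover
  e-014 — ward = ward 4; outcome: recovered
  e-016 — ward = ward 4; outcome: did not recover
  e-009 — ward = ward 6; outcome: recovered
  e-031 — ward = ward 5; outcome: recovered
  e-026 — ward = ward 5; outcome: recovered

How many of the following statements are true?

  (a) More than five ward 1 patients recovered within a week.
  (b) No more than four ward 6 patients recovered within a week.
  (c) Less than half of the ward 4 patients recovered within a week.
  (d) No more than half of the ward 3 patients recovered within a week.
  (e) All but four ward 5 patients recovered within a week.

2

(a) ward 1: |A| = 8, |A ∩ B| = 5; needs |A ∩ B| > 5 — false.
(b) ward 6: |A| = 6, |A ∩ B| = 5; needs |A ∩ B| ≤ 4 — false.
(c) ward 4: |A| = 5, |A ∩ B| = 2; needs |A ∩ B| < |A ∖ B| — true.
(d) ward 3: |A| = 7, |A ∩ B| = 3; needs |A ∩ B| ≤ |A ∖ B| — true.
(e) ward 5: |A| = 7, |A ∩ B| = 4; needs |A ∖ B| = 4 — false.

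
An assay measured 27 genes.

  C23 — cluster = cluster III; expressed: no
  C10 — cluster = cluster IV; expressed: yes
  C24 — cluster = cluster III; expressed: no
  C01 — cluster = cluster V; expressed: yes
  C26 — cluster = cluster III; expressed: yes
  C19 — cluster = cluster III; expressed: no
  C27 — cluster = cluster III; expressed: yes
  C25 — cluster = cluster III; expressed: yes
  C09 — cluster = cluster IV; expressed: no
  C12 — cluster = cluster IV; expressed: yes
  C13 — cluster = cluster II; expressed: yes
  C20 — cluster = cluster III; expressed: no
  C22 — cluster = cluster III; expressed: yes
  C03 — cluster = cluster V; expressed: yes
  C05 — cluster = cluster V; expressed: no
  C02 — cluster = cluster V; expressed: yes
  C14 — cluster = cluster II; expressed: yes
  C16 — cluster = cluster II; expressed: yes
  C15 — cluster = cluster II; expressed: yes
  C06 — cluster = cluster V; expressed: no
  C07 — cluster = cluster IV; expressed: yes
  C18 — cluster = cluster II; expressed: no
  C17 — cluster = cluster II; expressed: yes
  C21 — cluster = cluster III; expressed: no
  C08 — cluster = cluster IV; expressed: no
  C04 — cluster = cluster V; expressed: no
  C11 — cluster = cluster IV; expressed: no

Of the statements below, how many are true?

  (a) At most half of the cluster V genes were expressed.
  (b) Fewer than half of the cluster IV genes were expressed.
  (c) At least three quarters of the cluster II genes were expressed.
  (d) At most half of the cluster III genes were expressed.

3

(a) cluster V: |A| = 6, |A ∩ B| = 3; needs |A ∩ B| ≤ |A ∖ B| — true.
(b) cluster IV: |A| = 6, |A ∩ B| = 3; needs |A ∩ B| < |A ∖ B| — false.
(c) cluster II: |A| = 6, |A ∩ B| = 5; needs |A ∩ B| / |A| ≥ 3/4 — true.
(d) cluster III: |A| = 9, |A ∩ B| = 4; needs |A ∩ B| ≤ |A ∖ B| — true.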